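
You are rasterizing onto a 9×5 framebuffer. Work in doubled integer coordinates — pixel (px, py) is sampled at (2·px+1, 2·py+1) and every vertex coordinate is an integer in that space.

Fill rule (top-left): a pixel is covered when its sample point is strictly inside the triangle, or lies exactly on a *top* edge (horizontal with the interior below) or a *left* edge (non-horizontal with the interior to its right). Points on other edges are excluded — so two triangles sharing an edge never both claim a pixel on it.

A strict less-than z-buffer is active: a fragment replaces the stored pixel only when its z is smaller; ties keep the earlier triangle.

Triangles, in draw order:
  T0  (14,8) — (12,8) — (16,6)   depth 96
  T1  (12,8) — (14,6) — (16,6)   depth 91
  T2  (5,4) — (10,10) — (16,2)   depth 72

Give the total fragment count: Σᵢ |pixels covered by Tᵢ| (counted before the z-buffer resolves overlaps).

T0:
  2·area = 4
  edge (14, 8)→(12, 8): d=(-2,0) right/bottom  bias=-1
  edge (12, 8)→(16, 6): d=(4,-2) top-left  bias=+0
  edge (16, 6)→(14, 8): d=(-2,2) right/bottom  bias=-1
    (8,2)@(17, 5): e=[6,-2,0] → .  [on edge]
    (7,3)@(15, 7): e=[2,2,0] → .  [on edge]
    (6,4)@(13, 9): e=[-2,6,0] → .  [on edge]
  covered (0 px):
    . . . . . . . . .
    . . . . . . . . .
    . . . . . . . . .
    . . . . . . . . .
    . . . . . . . . .
T1:
  2·area = 4
  edge (12, 8)→(14, 6): d=(2,-2) top-left  bias=+0
  edge (14, 6)→(16, 6): d=(2,0) top-left  bias=+0
  edge (16, 6)→(12, 8): d=(-4,2) right/bottom  bias=-1
    (8,1)@(17, 3): e=[0,-6,10] → .  [on edge]
    (7,2)@(15, 5): e=[0,-2,6] → .  [on edge]
    (6,3)@(13, 7): e=[0,2,2] → X  [on edge]
    (7,3)@(15, 7): e=[4,2,-2] → .
    (5,4)@(11, 9): e=[0,6,-2] → .  [on edge]
    (6,4)@(13, 9): e=[4,6,-6] → .
  covered (1 px):
    . . . . . . . . .
    . . . . . . . . .
    . . . . . . . . .
    . . . . . . X . .
    . . . . . . . . .
T2:
  2·area = 76  (B↔C swapped to make it positive)
  edge (5, 4)→(16, 2): d=(11,-2) top-left  bias=+0
  edge (16, 2)→(10, 10): d=(-6,8) right/bottom  bias=-1
  edge (10, 10)→(5, 4): d=(-5,-6) top-left  bias=+0
    (5,1)@(11, 3): e=[1,34,41] → X
    (6,1)@(13, 3): e=[5,18,53] → X
    (7,1)@(15, 3): e=[9,2,65] → X
    (8,1)@(17, 3): e=[13,-14,77] → .
    (3,2)@(7, 5): e=[15,54,7] → X
    (4,2)@(9, 5): e=[19,38,19] → X
    (7,2)@(15, 5): e=[31,-10,55] → .
    (3,3)@(7, 7): e=[37,42,-3] → .
    (4,3)@(9, 7): e=[41,26,9] → X
    (6,3)@(13, 7): e=[49,-6,33] → .
    (4,4)@(9, 9): e=[63,14,-1] → .
    (5,4)@(11, 9): e=[67,-2,11] → .
  covered (9 px):
    . . . . . . . . .
    . . . . . X X X .
    . . . X X X X . .
    . . . . X X . . .
    . . . . . . . . .

Answer: 10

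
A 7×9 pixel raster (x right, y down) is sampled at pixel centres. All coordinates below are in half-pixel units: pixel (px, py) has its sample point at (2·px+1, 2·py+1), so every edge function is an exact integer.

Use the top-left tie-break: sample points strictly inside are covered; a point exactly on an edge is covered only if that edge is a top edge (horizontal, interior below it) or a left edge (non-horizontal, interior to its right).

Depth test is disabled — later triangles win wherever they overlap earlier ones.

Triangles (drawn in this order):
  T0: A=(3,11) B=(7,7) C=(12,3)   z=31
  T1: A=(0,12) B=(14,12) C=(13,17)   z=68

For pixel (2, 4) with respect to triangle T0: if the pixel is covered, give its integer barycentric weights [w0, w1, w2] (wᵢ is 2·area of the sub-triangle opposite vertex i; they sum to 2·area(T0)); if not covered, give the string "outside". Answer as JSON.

T0:
  2·area = 4
  edge (3, 11)→(7, 7): d=(4,-4) top-left  bias=+0
  edge (7, 7)→(12, 3): d=(5,-4) top-left  bias=+0
  edge (12, 3)→(3, 11): d=(-9,8) right/bottom  bias=-1
    (6,0)@(13, 1): e=[0,-6,10] → ·  [on edge]
    (5,1)@(11, 3): e=[0,-4,8] → ·  [on edge]
    (4,2)@(9, 5): e=[0,-2,6] → ·  [on edge]
    (3,3)@(7, 7): e=[0,0,4] → █  [on edge]
    (4,3)@(9, 7): e=[8,8,-12] → ·
    (2,4)@(5, 9): e=[0,2,2] → █  [on edge]
    (3,4)@(7, 9): e=[8,10,-14] → ·
    (1,5)@(3, 11): e=[0,4,0] → ·  [on edge]
    (2,5)@(5, 11): e=[8,12,-16] → ·
    (0,6)@(1, 13): e=[0,6,-2] → ·  [on edge]
  covered (2 px):
    · · · · · · ·
    · · · · · · ·
    · · · · · · ·
    · · · █ · · ·
    · · █ · · · ·
    · · · · · · ·
    · · · · · · ·
    · · · · · · ·
    · · · · · · ·
T1:
  2·area = 70
  edge (0, 12)→(14, 12): d=(14,0) top-left  bias=+0
  edge (14, 12)→(13, 17): d=(-1,5) right/bottom  bias=-1
  edge (13, 17)→(0, 12): d=(-13,-5) top-left  bias=+0
    (1,6)@(3, 13): e=[14,54,2] → █
    (2,6)@(5, 13): e=[14,44,12] → █
    (3,6)@(7, 13): e=[14,34,22] → █
    (4,6)@(9, 13): e=[14,24,32] → █
    (5,6)@(11, 13): e=[14,14,42] → █
    (6,6)@(13, 13): e=[14,4,52] → █
    (1,7)@(3, 15): e=[42,52,-24] → ·
    (2,7)@(5, 15): e=[42,42,-14] → ·
    (3,7)@(7, 15): e=[42,32,-4] → ·
    (4,7)@(9, 15): e=[42,22,6] → █
    (4,8)@(9, 17): e=[70,20,-20] → ·
    (5,8)@(11, 17): e=[70,10,-10] → ·
    (6,8)@(13, 17): e=[70,0,0] → ·  [on edge]
  covered (9 px):
    · · · · · · ·
    · · · · · · ·
    · · · · · · ·
    · · · · · · ·
    · · · · · · ·
    · · · · · · ·
    · █ █ █ █ █ █
    · · · · █ █ █
    · · · · · · ·

Final: [2,2,0]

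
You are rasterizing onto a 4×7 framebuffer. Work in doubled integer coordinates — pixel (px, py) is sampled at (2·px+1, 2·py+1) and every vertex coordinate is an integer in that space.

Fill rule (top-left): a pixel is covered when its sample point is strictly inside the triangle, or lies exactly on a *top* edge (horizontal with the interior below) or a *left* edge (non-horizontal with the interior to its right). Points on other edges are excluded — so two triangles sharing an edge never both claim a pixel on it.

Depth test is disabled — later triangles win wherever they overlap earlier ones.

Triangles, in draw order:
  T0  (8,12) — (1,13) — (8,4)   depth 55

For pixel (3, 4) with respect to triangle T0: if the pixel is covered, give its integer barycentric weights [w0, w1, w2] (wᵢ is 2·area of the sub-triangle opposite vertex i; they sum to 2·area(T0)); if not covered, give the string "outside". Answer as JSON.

T0:
  2·area = 56
  edge (8, 12)→(1, 13): d=(-7,1) right/bottom  bias=-1
  edge (1, 13)→(8, 4): d=(7,-9) top-left  bias=+0
  edge (8, 4)→(8, 12): d=(0,8) right/bottom  bias=-1
    (3,3)@(7, 7): e=[36,12,8] → #
    (2,4)@(5, 9): e=[24,8,24] → #
    (1,5)@(3, 11): e=[12,4,40] → #
    (0,6)@(1, 13): e=[0,0,56] → ·  [on edge]
    (1,6)@(3, 13): e=[-2,18,40] → ·
    (2,6)@(5, 13): e=[-4,36,24] → ·
    (3,6)@(7, 13): e=[-6,54,8] → ·
  covered (6 px):
    · · · ·
    · · · ·
    · · · ·
    · · · #
    · · # #
    · # # #
    · · · ·

Result: [26,8,22]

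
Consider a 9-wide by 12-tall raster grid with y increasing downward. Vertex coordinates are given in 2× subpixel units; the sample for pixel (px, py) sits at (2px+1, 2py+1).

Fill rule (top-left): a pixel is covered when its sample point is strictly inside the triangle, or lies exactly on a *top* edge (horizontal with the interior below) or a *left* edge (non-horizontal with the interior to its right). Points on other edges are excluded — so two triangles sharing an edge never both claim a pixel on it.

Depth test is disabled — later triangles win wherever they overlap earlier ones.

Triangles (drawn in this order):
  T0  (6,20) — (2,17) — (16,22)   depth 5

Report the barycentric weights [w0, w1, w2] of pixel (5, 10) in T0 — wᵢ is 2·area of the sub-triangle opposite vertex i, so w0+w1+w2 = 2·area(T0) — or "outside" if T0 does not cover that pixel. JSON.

T0:
  2·area = 22
  edge (6, 20)→(2, 17): d=(-4,-3) top-left  bias=+0
  edge (2, 17)→(16, 22): d=(14,5) right/bottom  bias=-1
  edge (16, 22)→(6, 20): d=(-10,-2) top-left  bias=+0
    (0,9)@(1, 19): e=[-11,33,0] → ·  [on edge]
    (2,9)@(5, 19): e=[1,13,8] → █
    (3,9)@(7, 19): e=[7,3,12] → █
    (4,9)@(9, 19): e=[13,-7,16] → ·
    (2,10)@(5, 21): e=[-7,41,-12] → ·
    (3,10)@(7, 21): e=[-1,31,-8] → ·
    (5,10)@(11, 21): e=[11,11,0] → █  [on edge]
    (6,10)@(13, 21): e=[17,1,4] → █
    (7,10)@(15, 21): e=[23,-9,8] → ·
    (5,11)@(11, 23): e=[3,39,-20] → ·
    (6,11)@(13, 23): e=[9,29,-16] → ·
  covered (4 px):
    · · · · · · · · ·
    · · · · · · · · ·
    · · · · · · · · ·
    · · · · · · · · ·
    · · · · · · · · ·
    · · · · · · · · ·
    · · · · · · · · ·
    · · · · · · · · ·
    · · · · · · · · ·
    · · █ █ · · · · ·
    · · · · · █ █ · ·
    · · · · · · · · ·

Result: [11,0,11]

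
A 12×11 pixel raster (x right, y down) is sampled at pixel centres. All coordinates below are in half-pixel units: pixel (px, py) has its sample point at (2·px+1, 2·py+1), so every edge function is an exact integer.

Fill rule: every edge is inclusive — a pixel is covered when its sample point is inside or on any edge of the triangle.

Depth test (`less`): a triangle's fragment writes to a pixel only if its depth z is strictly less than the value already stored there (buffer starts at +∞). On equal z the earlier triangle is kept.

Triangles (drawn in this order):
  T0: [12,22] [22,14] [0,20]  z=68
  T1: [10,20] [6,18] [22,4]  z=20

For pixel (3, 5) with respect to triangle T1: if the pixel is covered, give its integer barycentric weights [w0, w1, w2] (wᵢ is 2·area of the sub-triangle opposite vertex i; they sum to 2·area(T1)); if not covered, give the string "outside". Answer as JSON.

T0:
  2·area = 116  (B↔C swapped to make it positive)
  edge (12, 22)→(0, 20): d=(-12,-2) inclusive
  edge (0, 20)→(22, 14): d=(22,-6) inclusive
  edge (22, 14)→(12, 22): d=(-10,8) inclusive
    (9,7)@(19, 15): e=[98,4,14] → X
    (10,7)@(21, 15): e=[102,16,-2] → .
    (5,8)@(11, 17): e=[58,0,58] → X  [on edge]
    (6,8)@(13, 17): e=[62,12,42] → X
    (7,8)@(15, 17): e=[66,24,26] → X
    (8,8)@(17, 17): e=[70,36,10] → X
    (9,8)@(19, 17): e=[74,48,-6] → .
    (2,9)@(5, 19): e=[22,8,86] → X
    (3,9)@(7, 19): e=[26,20,70] → X
    (4,9)@(9, 19): e=[30,32,54] → X
    (8,9)@(17, 19): e=[46,80,-10] → .
    (2,10)@(5, 21): e=[-2,52,66] → .
  covered (15 px):
    . . . . . . . . . . . .
    . . . . . . . . . . . .
    . . . . . . . . . . . .
    . . . . . . . . . . . .
    . . . . . . . . . . . .
    . . . . . . . . . . . .
    . . . . . . . . . . . .
    . . . . . . . . . X . .
    . . . . . X X X X . . .
    . . X X X X X X . . . .
    . . . X X X X . . . . .
T1:
  2·area = 88
  edge (10, 20)→(6, 18): d=(-4,-2) inclusive
  edge (6, 18)→(22, 4): d=(16,-14) inclusive
  edge (22, 4)→(10, 20): d=(-12,16) inclusive
    (10,2)@(21, 5): e=[82,2,4] → X
    (11,2)@(23, 5): e=[86,30,-28] → .
    (9,3)@(19, 7): e=[70,6,12] → X
    (10,3)@(21, 7): e=[74,34,-20] → .
    (8,4)@(17, 9): e=[58,10,20] → X
    (9,4)@(19, 9): e=[62,38,-12] → .
    (7,5)@(15, 11): e=[46,14,28] → X
    (8,5)@(17, 11): e=[50,42,-4] → .
    (6,6)@(13, 13): e=[34,18,36] → X
    (8,6)@(17, 13): e=[42,74,-28] → .
    (5,7)@(11, 15): e=[22,22,44] → X
    (7,7)@(15, 15): e=[30,78,-20] → .
  covered (11 px):
    . . . . . . . . . . . .
    . . . . . . . . . . . .
    . . . . . . . . . . X .
    . . . . . . . . . X . .
    . . . . . . . . X . . .
    . . . . . . . X . . . .
    . . . . . . X X . . . .
    . . . . . X X . . . . .
    . . . . X X . . . . . .
    . . . . X . . . . . . .
    . . . . . . . . . . . .

Answer: "outside"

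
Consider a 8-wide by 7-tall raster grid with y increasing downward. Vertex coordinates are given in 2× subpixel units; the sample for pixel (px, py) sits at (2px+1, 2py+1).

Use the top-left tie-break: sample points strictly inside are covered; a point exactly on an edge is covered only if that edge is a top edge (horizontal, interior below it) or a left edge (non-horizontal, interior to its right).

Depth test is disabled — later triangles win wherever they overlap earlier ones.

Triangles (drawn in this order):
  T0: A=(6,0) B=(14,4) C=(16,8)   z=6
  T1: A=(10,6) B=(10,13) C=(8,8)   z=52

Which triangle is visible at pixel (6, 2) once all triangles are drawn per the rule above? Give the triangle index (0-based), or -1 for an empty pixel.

T0:
  2·area = 24
  edge (6, 0)→(14, 4): d=(8,4) right/bottom  bias=-1
  edge (14, 4)→(16, 8): d=(2,4) right/bottom  bias=-1
  edge (16, 8)→(6, 0): d=(-10,-8) top-left  bias=+0
    (5,1)@(11, 3): e=[4,10,10] → X
    (6,1)@(13, 3): e=[-4,2,26] → .
    (5,2)@(11, 5): e=[20,14,-10] → .
    (6,2)@(13, 5): e=[12,6,6] → X
    (7,2)@(15, 5): e=[4,-2,22] → .
    (6,3)@(13, 7): e=[28,10,-14] → .
    (7,3)@(15, 7): e=[20,2,2] → X
    (7,4)@(15, 9): e=[36,6,-18] → .
  covered (3 px):
    . . . . . . . .
    . . . . . X . .
    . . . . . . X .
    . . . . . . . X
    . . . . . . . .
    . . . . . . . .
    . . . . . . . .
T1:
  2·area = 14
  edge (10, 6)→(10, 13): d=(0,7) right/bottom  bias=-1
  edge (10, 13)→(8, 8): d=(-2,-5) top-left  bias=+0
  edge (8, 8)→(10, 6): d=(2,-2) top-left  bias=+0
    (7,0)@(15, 1): e=[-35,49,0] → .  [on edge]
    (6,1)@(13, 3): e=[-21,35,0] → .  [on edge]
    (5,2)@(11, 5): e=[-7,21,0] → .  [on edge]
    (4,3)@(9, 7): e=[7,7,0] → X  [on edge]
    (5,3)@(11, 7): e=[-7,17,4] → .
    (3,4)@(7, 9): e=[21,-7,0] → .  [on edge]
    (4,4)@(9, 9): e=[7,3,4] → X
    (5,4)@(11, 9): e=[-7,13,8] → .
    (2,5)@(5, 11): e=[35,-21,0] → .  [on edge]
    (4,5)@(9, 11): e=[7,-1,8] → .
    (1,6)@(3, 13): e=[49,-35,0] → .  [on edge]
  covered (2 px):
    . . . . . . . .
    . . . . . . . .
    . . . . . . . .
    . . . . X . . .
    . . . . X . . .
    . . . . . . . .
    . . . . . . . .

Z-buffer (winner per pixel, '.' = empty):
  . . . . . . . .
  . . . . . 0 . .
  . . . . . . 0 .
  . . . . 1 . . 0
  . . . . 1 . . .
  . . . . . . . .
  . . . . . . . .

Result: 0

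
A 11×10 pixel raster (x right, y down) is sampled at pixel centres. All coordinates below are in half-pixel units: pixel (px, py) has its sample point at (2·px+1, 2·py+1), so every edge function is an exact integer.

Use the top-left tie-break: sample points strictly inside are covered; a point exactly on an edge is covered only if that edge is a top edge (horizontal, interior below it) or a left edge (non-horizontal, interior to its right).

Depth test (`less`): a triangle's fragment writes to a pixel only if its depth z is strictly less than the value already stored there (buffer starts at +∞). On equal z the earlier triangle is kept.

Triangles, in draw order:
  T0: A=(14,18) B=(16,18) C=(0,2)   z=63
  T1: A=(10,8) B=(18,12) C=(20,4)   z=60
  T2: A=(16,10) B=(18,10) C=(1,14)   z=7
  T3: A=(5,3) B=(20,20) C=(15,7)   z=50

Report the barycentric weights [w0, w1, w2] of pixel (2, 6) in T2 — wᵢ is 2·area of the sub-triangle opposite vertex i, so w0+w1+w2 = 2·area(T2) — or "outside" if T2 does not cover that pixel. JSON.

T0:
  2·area = 32  (B↔C swapped to make it positive)
  edge (14, 18)→(0, 2): d=(-14,-16) top-left  bias=+0
  edge (0, 2)→(16, 18): d=(16,16) right/bottom  bias=-1
  edge (16, 18)→(14, 18): d=(-2,0) right/bottom  bias=-1
    (0,1)@(1, 3): e=[2,0,30] → ·  [on edge]
    (1,2)@(3, 5): e=[6,0,26] → ·  [on edge]
    (2,3)@(5, 7): e=[10,0,22] → ·  [on edge]
    (3,4)@(7, 9): e=[14,0,18] → ·  [on edge]
    (4,5)@(9, 11): e=[18,0,14] → ·  [on edge]
    (5,6)@(11, 13): e=[22,0,10] → ·  [on edge]
    (6,7)@(13, 15): e=[26,0,6] → ·  [on edge]
    (7,8)@(15, 17): e=[30,0,2] → ·  [on edge]
    (8,9)@(17, 19): e=[34,0,-2] → ·  [on edge]
  covered (0 px):
    · · · · · · · · · · ·
    · · · · · · · · · · ·
    · · · · · · · · · · ·
    · · · · · · · · · · ·
    · · · · · · · · · · ·
    · · · · · · · · · · ·
    · · · · · · · · · · ·
    · · · · · · · · · · ·
    · · · · · · · · · · ·
    · · · · · · · · · · ·
T1:
  2·area = 72  (B↔C swapped to make it positive)
  edge (10, 8)→(20, 4): d=(10,-4) top-left  bias=+0
  edge (20, 4)→(18, 12): d=(-2,8) right/bottom  bias=-1
  edge (18, 12)→(10, 8): d=(-8,-4) top-left  bias=+0
    (9,2)@(19, 5): e=[6,6,60] → █
    (10,2)@(21, 5): e=[14,-10,68] → ·
    (6,3)@(13, 7): e=[2,50,20] → █
    (7,3)@(15, 7): e=[10,34,28] → █
    (8,3)@(17, 7): e=[18,18,36] → █
    (10,3)@(21, 7): e=[34,-14,52] → ·
    (6,4)@(13, 9): e=[22,46,4] → █
    (9,4)@(19, 9): e=[46,-2,28] → ·
    (6,5)@(13, 11): e=[42,42,-12] → ·
    (7,5)@(15, 11): e=[50,26,-4] → ·
    (8,5)@(17, 11): e=[58,10,4] → █
    (9,5)@(19, 11): e=[66,-6,12] → ·
  covered (9 px):
    · · · · · · · · · · ·
    · · · · · · · · · · ·
    · · · · · · · · · █ ·
    · · · · · · █ █ █ █ ·
    · · · · · · █ █ █ · ·
    · · · · · · · · █ · ·
    · · · · · · · · · · ·
    · · · · · · · · · · ·
    · · · · · · · · · · ·
    · · · · · · · · · · ·
T2:
  2·area = 8
  edge (16, 10)→(18, 10): d=(2,0) top-left  bias=+0
  edge (18, 10)→(1, 14): d=(-17,4) right/bottom  bias=-1
  edge (1, 14)→(16, 10): d=(15,-4) top-left  bias=+0
    (6,5)@(13, 11): e=[2,3,3] → █
    (7,5)@(15, 11): e=[2,-5,11] → ·
    (2,6)@(5, 13): e=[6,1,1] → █
    (3,6)@(7, 13): e=[6,-7,9] → ·
    (6,6)@(13, 13): e=[6,-31,33] → ·
    (2,7)@(5, 15): e=[10,-33,31] → ·
  covered (2 px):
    · · · · · · · · · · ·
    · · · · · · · · · · ·
    · · · · · · · · · · ·
    · · · · · · · · · · ·
    · · · · · · · · · · ·
    · · · · · · █ · · · ·
    · · █ · · · · · · · ·
    · · · · · · · · · · ·
    · · · · · · · · · · ·
    · · · · · · · · · · ·
T3:
  2·area = 110  (B↔C swapped to make it positive)
  edge (5, 3)→(15, 7): d=(10,4) right/bottom  bias=-1
  edge (15, 7)→(20, 20): d=(5,13) right/bottom  bias=-1
  edge (20, 20)→(5, 3): d=(-15,-17) top-left  bias=+0
    (2,1)@(5, 3): e=[0,110,0] → ·  [on edge]
    (3,2)@(7, 5): e=[12,94,4] → █
    (4,2)@(9, 5): e=[4,68,38] → █
    (5,2)@(11, 5): e=[-4,42,72] → ·
    (3,3)@(7, 7): e=[32,104,-26] → ·
    (4,3)@(9, 7): e=[24,78,8] → █
    (5,3)@(11, 7): e=[16,52,42] → █
    (6,3)@(13, 7): e=[8,26,76] → █
    (7,3)@(15, 7): e=[0,0,110] → ·  [on edge]
    (4,4)@(9, 9): e=[44,88,-22] → ·
    (5,4)@(11, 9): e=[36,62,12] → █
    (7,4)@(15, 9): e=[20,10,80] → █
  covered (13 px):
    · · · · · · · · · · ·
    · · · · · · · · · · ·
    · · · █ █ · · · · · ·
    · · · · █ █ █ · · · ·
    · · · · · █ █ █ · · ·
    · · · · · · █ █ · · ·
    · · · · · · · █ █ · ·
    · · · · · · · · █ · ·
    · · · · · · · · · · ·
    · · · · · · · · · · ·

Final: [1,1,6]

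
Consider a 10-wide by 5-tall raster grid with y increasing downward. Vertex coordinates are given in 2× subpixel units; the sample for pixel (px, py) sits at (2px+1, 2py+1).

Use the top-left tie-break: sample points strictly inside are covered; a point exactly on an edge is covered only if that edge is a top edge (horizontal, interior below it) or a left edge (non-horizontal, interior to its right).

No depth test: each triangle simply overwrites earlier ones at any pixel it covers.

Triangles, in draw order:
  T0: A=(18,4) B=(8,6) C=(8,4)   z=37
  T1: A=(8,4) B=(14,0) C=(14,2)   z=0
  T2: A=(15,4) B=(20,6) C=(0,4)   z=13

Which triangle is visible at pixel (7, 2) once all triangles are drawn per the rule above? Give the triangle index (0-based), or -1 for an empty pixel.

T0:
  2·area = 20
  edge (18, 4)→(8, 6): d=(-10,2) right/bottom  bias=-1
  edge (8, 6)→(8, 4): d=(0,-2) top-left  bias=+0
  edge (8, 4)→(18, 4): d=(10,0) top-left  bias=+0
    (4,2)@(9, 5): e=[8,2,10] → █
    (5,2)@(11, 5): e=[4,6,10] → █
    (6,2)@(13, 5): e=[0,10,10] → ·  [on edge]
    (1,3)@(3, 7): e=[0,-10,30] → ·  [on edge]
    (4,3)@(9, 7): e=[-12,2,30] → ·
    (5,3)@(11, 7): e=[-16,6,30] → ·
  covered (2 px):
    · · · · · · · · · ·
    · · · · · · · · · ·
    · · · · █ █ · · · ·
    · · · · · · · · · ·
    · · · · · · · · · ·
T1:
  2·area = 12
  edge (8, 4)→(14, 0): d=(6,-4) top-left  bias=+0
  edge (14, 0)→(14, 2): d=(0,2) right/bottom  bias=-1
  edge (14, 2)→(8, 4): d=(-6,2) right/bottom  bias=-1
    (6,0)@(13, 1): e=[2,2,8] → █
    (7,0)@(15, 1): e=[10,-2,4] → ·
    (8,0)@(17, 1): e=[18,-6,0] → ·  [on edge]
    (5,1)@(11, 3): e=[6,6,0] → ·  [on edge]
    (6,1)@(13, 3): e=[14,2,-4] → ·
    (2,2)@(5, 5): e=[-6,18,0] → ·  [on edge]
  covered (1 px):
    · · · · · · █ · · ·
    · · · · · · · · · ·
    · · · · · · · · · ·
    · · · · · · · · · ·
    · · · · · · · · · ·
T2:
  2·area = 30
  edge (15, 4)→(20, 6): d=(5,2) right/bottom  bias=-1
  edge (20, 6)→(0, 4): d=(-20,-2) top-left  bias=+0
  edge (0, 4)→(15, 4): d=(15,0) top-left  bias=+0
    (5,2)@(11, 5): e=[13,2,15] → █
    (6,2)@(13, 5): e=[9,6,15] → █
    (7,2)@(15, 5): e=[5,10,15] → █
    (8,2)@(17, 5): e=[1,14,15] → █
    (9,2)@(19, 5): e=[-3,18,15] → ·
    (5,3)@(11, 7): e=[23,-38,45] → ·
    (6,3)@(13, 7): e=[19,-34,45] → ·
    (7,3)@(15, 7): e=[15,-30,45] → ·
    (8,3)@(17, 7): e=[11,-26,45] → ·
  covered (4 px):
    · · · · · · · · · ·
    · · · · · · · · · ·
    · · · · · █ █ █ █ ·
    · · · · · · · · · ·
    · · · · · · · · · ·

Z-buffer (winner per pixel, '.' = empty):
  . . . . . . 1 . . .
  . . . . . . . . . .
  . . . . 0 2 2 2 2 .
  . . . . . . . . . .
  . . . . . . . . . .

Final: 2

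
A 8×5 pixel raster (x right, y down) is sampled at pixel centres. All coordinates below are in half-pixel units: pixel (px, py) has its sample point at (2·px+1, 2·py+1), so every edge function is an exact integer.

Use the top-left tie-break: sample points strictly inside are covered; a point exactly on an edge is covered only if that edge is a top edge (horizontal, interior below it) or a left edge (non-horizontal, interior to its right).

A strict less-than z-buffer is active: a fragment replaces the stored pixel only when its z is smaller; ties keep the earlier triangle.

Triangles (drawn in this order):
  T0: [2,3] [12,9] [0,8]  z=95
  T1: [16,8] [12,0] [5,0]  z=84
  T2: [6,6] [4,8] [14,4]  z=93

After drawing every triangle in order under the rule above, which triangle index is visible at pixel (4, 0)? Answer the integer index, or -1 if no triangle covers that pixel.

T0:
  2·area = 62
  edge (2, 3)→(12, 9): d=(10,6) right/bottom  bias=-1
  edge (12, 9)→(0, 8): d=(-12,-1) top-left  bias=+0
  edge (0, 8)→(2, 3): d=(2,-5) top-left  bias=+0
    (1,2)@(3, 5): e=[14,39,9] → #
    (2,2)@(5, 5): e=[2,41,19] → #
    (3,2)@(7, 5): e=[-10,43,29] → ·
    (0,3)@(1, 7): e=[46,13,3] → #
    (3,3)@(7, 7): e=[10,19,33] → #
    (4,3)@(9, 7): e=[-2,21,43] → ·
    (0,4)@(1, 9): e=[66,-11,7] → ·
    (1,4)@(3, 9): e=[54,-9,17] → ·
    (2,4)@(5, 9): e=[42,-7,27] → ·
    (3,4)@(7, 9): e=[30,-5,37] → ·
  covered (6 px):
    · · · · · · · ·
    · · · · · · · ·
    · # # · · · · ·
    # # # # · · · ·
    · · · · · · · ·
T1:
  2·area = 56  (B↔C swapped to make it positive)
  edge (16, 8)→(5, 0): d=(-11,-8) top-left  bias=+0
  edge (5, 0)→(12, 0): d=(7,0) top-left  bias=+0
  edge (12, 0)→(16, 8): d=(4,8) right/bottom  bias=-1
    (3,0)@(7, 1): e=[5,7,44] → #
    (4,0)@(9, 1): e=[21,7,28] → #
    (5,0)@(11, 1): e=[37,7,12] → #
    (6,0)@(13, 1): e=[53,7,-4] → ·
    (3,1)@(7, 3): e=[-17,21,52] → ·
    (4,1)@(9, 3): e=[-1,21,36] → ·
    (5,1)@(11, 3): e=[15,21,20] → #
    (6,1)@(13, 3): e=[31,21,4] → #
    (7,1)@(15, 3): e=[47,21,-12] → ·
    (5,2)@(11, 5): e=[-7,35,28] → ·
    (6,2)@(13, 5): e=[9,35,12] → #
    (7,2)@(15, 5): e=[25,35,-4] → ·
  covered (7 px):
    · · · # # # · ·
    · · · · · # # ·
    · · · · · · # ·
    · · · · · · · #
    · · · · · · · ·
T2:
  2·area = 12  (B↔C swapped to make it positive)
  edge (6, 6)→(14, 4): d=(8,-2) top-left  bias=+0
  edge (14, 4)→(4, 8): d=(-10,4) right/bottom  bias=-1
  edge (4, 8)→(6, 6): d=(2,-2) top-left  bias=+0
    (5,0)@(11, 1): e=[-30,42,0] → ·  [on edge]
    (4,1)@(9, 3): e=[-18,30,0] → ·  [on edge]
    (3,2)@(7, 5): e=[-6,18,0] → ·  [on edge]
    (5,2)@(11, 5): e=[2,2,8] → #
    (6,2)@(13, 5): e=[6,-6,12] → ·
    (2,3)@(5, 7): e=[6,6,0] → #  [on edge]
    (3,3)@(7, 7): e=[10,-2,4] → ·
    (5,3)@(11, 7): e=[18,-18,12] → ·
    (1,4)@(3, 9): e=[18,-6,0] → ·  [on edge]
    (2,4)@(5, 9): e=[22,-14,4] → ·
  covered (2 px):
    · · · · · · · ·
    · · · · · · · ·
    · · · · · # · ·
    · · # · · · · ·
    · · · · · · · ·

Z-buffer (winner per pixel, '.' = empty):
  . . . 1 1 1 . .
  . . . . . 1 1 .
  . 0 0 . . 2 1 .
  0 0 2 0 . . . 1
  . . . . . . . .

Answer: 1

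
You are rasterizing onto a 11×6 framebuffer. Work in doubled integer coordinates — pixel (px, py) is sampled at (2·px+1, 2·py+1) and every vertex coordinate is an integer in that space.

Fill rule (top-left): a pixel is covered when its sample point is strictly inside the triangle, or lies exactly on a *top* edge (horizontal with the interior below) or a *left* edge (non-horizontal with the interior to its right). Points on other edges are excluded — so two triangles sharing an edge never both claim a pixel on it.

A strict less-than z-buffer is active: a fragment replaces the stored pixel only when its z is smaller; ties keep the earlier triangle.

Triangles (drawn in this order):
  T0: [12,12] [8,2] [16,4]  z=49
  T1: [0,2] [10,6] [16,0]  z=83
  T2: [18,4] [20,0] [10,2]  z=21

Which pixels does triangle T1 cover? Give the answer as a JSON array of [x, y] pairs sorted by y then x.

T0:
  2·area = 72
  edge (12, 12)→(8, 2): d=(-4,-10) top-left  bias=+0
  edge (8, 2)→(16, 4): d=(8,2) right/bottom  bias=-1
  edge (16, 4)→(12, 12): d=(-4,8) right/bottom  bias=-1
    (4,1)@(9, 3): e=[6,6,60] → X
    (5,1)@(11, 3): e=[26,2,44] → X
    (6,1)@(13, 3): e=[46,-2,28] → .
    (4,2)@(9, 5): e=[-2,22,52] → .
    (5,2)@(11, 5): e=[18,18,36] → X
    (6,2)@(13, 5): e=[38,14,20] → X
    (7,2)@(15, 5): e=[58,10,4] → X
    (8,2)@(17, 5): e=[78,6,-12] → .
    (5,3)@(11, 7): e=[10,34,28] → X
    (7,3)@(15, 7): e=[50,26,-4] → .
    (5,4)@(11, 9): e=[2,50,20] → X
    (7,4)@(15, 9): e=[42,42,-12] → .
  covered (9 px):
    . . . . . . . . . . .
    . . . . X X . . . . .
    . . . . . X X X . . .
    . . . . . X X . . . .
    . . . . . X X . . . .
    . . . . . . . . . . .
T1:
  2·area = 84  (B↔C swapped to make it positive)
  edge (0, 2)→(16, 0): d=(16,-2) top-left  bias=+0
  edge (16, 0)→(10, 6): d=(-6,6) right/bottom  bias=-1
  edge (10, 6)→(0, 2): d=(-10,-4) top-left  bias=+0
    (4,0)@(9, 1): e=[2,36,46] → X
    (5,0)@(11, 1): e=[6,24,54] → X
    (6,0)@(13, 1): e=[10,12,62] → X
    (7,0)@(15, 1): e=[14,0,70] → .  [on edge]
    (1,1)@(3, 3): e=[22,60,2] → X
    (2,1)@(5, 3): e=[26,48,10] → X
    (3,1)@(7, 3): e=[30,36,18] → X
    (6,1)@(13, 3): e=[42,0,42] → .  [on edge]
    (1,2)@(3, 5): e=[54,48,-18] → .
    (2,2)@(5, 5): e=[58,36,-10] → .
    (3,2)@(7, 5): e=[62,24,-2] → .
    (4,2)@(9, 5): e=[66,12,6] → X
    (5,2)@(11, 5): e=[70,0,14] → .  [on edge]
    (4,3)@(9, 7): e=[98,0,-14] → .  [on edge]
    (3,4)@(7, 9): e=[126,0,-42] → .  [on edge]
    (2,5)@(5, 11): e=[154,0,-70] → .  [on edge]
  covered (9 px):
    . . . . X X X . . . .
    . X X X X X . . . . .
    . . . . X . . . . . .
    . . . . . . . . . . .
    . . . . . . . . . . .
    . . . . . . . . . . .
T2:
  2·area = 36  (B↔C swapped to make it positive)
  edge (18, 4)→(10, 2): d=(-8,-2) top-left  bias=+0
  edge (10, 2)→(20, 0): d=(10,-2) top-left  bias=+0
  edge (20, 0)→(18, 4): d=(-2,4) right/bottom  bias=-1
    (7,0)@(15, 1): e=[18,0,18] → X  [on edge]
    (8,0)@(17, 1): e=[22,4,10] → X
    (9,0)@(19, 1): e=[26,8,2] → X
    (10,0)@(21, 1): e=[30,12,-6] → .
    (2,1)@(5, 3): e=[-18,0,54] → .  [on edge]
    (7,1)@(15, 3): e=[2,20,14] → X
    (9,1)@(19, 3): e=[10,28,-2] → .
    (7,2)@(15, 5): e=[-14,40,10] → .
    (8,2)@(17, 5): e=[-10,44,2] → .
  covered (5 px):
    . . . . . . . X X X .
    . . . . . . . X X . .
    . . . . . . . . . . .
    . . . . . . . . . . .
    . . . . . . . . . . .
    . . . . . . . . . . .

Result: [[4,0],[5,0],[6,0],[1,1],[2,1],[3,1],[4,1],[5,1],[4,2]]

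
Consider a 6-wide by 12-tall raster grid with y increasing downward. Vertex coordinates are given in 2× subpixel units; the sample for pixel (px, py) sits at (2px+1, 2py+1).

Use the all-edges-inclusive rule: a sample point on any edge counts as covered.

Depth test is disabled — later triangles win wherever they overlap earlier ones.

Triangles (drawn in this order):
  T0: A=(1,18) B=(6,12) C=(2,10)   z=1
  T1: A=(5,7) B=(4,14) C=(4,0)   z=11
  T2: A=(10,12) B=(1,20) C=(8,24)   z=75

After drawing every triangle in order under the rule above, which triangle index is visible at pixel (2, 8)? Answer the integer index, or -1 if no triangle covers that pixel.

T0:
  2·area = 34  (B↔C swapped to make it positive)
  edge (1, 18)→(2, 10): d=(1,-8) inclusive
  edge (2, 10)→(6, 12): d=(4,2) inclusive
  edge (6, 12)→(1, 18): d=(-5,6) inclusive
    (1,5)@(3, 11): e=[9,2,23] → X
    (2,5)@(5, 11): e=[25,-2,11] → .
    (1,6)@(3, 13): e=[11,10,13] → X
    (2,6)@(5, 13): e=[27,6,1] → X
    (3,6)@(7, 13): e=[43,2,-11] → .
    (1,7)@(3, 15): e=[13,18,3] → X
    (2,7)@(5, 15): e=[29,14,-9] → .
    (1,8)@(3, 17): e=[15,26,-7] → .
  covered (4 px):
    . . . . . .
    . . . . . .
    . . . . . .
    . . . . . .
    . . . . . .
    . X . . . .
    . X X . . .
    . X . . . .
    . . . . . .
    . . . . . .
    . . . . . .
    . . . . . .
T1:
  2·area = 14
  edge (5, 7)→(4, 14): d=(-1,7) inclusive
  edge (4, 14)→(4, 0): d=(0,-14) inclusive
  edge (4, 0)→(5, 7): d=(1,7) inclusive
    (2,3)@(5, 7): e=[0,14,0] → X  [on edge]
    (3,3)@(7, 7): e=[-14,42,-14] → .
    (2,4)@(5, 9): e=[-2,14,2] → .
    (1,10)@(3, 21): e=[0,-14,28] → .  [on edge]
    (3,10)@(7, 21): e=[-28,42,0] → .  [on edge]
  covered (1 px):
    . . . . . .
    . . . . . .
    . . . . . .
    . . X . . .
    . . . . . .
    . . . . . .
    . . . . . .
    . . . . . .
    . . . . . .
    . . . . . .
    . . . . . .
    . . . . . .
T2:
  2·area = 92  (B↔C swapped to make it positive)
  edge (10, 12)→(8, 24): d=(-2,12) inclusive
  edge (8, 24)→(1, 20): d=(-7,-4) inclusive
  edge (1, 20)→(10, 12): d=(9,-8) inclusive
    (4,6)@(9, 13): e=[10,81,1] → X
    (5,6)@(11, 13): e=[-14,89,17] → .
    (3,7)@(7, 15): e=[30,59,3] → X
    (5,7)@(11, 15): e=[-18,75,35] → .
    (2,8)@(5, 17): e=[50,37,5] → X
    (5,8)@(11, 17): e=[-22,61,53] → .
    (1,9)@(3, 19): e=[70,15,7] → X
    (4,9)@(9, 19): e=[-2,39,55] → .
    (1,10)@(3, 21): e=[66,1,25] → X
    (4,10)@(9, 21): e=[-6,25,73] → .
    (1,11)@(3, 23): e=[62,-13,43] → .
    (2,11)@(5, 23): e=[38,-5,59] → .
  covered (13 px):
    . . . . . .
    . . . . . .
    . . . . . .
    . . . . . .
    . . . . . .
    . . . . . .
    . . . . X .
    . . . X X .
    . . X X X .
    . X X X . .
    . X X X . .
    . . . X . .

Z-buffer (winner per pixel, '.' = empty):
  . . . . . .
  . . . . . .
  . . . . . .
  . . 1 . . .
  . . . . . .
  . 0 . . . .
  . 0 0 . 2 .
  . 0 . 2 2 .
  . . 2 2 2 .
  . 2 2 2 . .
  . 2 2 2 . .
  . . . 2 . .

Final: 2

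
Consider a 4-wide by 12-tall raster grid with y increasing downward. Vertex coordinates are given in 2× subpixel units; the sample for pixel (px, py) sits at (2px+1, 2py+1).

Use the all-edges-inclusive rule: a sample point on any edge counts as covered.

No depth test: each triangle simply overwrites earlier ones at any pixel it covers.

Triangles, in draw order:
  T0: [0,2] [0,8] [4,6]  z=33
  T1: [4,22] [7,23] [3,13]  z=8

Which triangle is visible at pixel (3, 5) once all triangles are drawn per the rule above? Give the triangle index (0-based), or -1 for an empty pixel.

T0:
  2·area = 24  (B↔C swapped to make it positive)
  edge (0, 2)→(4, 6): d=(4,4) inclusive
  edge (4, 6)→(0, 8): d=(-4,2) inclusive
  edge (0, 8)→(0, 2): d=(0,-6) inclusive
    (0,1)@(1, 3): e=[0,18,6] → █  [on edge]
    (1,1)@(3, 3): e=[-8,14,18] → ·
    (0,2)@(1, 5): e=[8,10,6] → █
    (1,2)@(3, 5): e=[0,6,18] → █  [on edge]
    (2,2)@(5, 5): e=[-8,2,30] → ·
    (0,3)@(1, 7): e=[16,2,6] → █
    (1,3)@(3, 7): e=[8,-2,18] → ·
    (2,3)@(5, 7): e=[0,-6,30] → ·  [on edge]
    (0,4)@(1, 9): e=[24,-6,6] → ·
    (3,4)@(7, 9): e=[0,-18,42] → ·  [on edge]
  covered (4 px):
    · · · ·
    █ · · ·
    █ █ · ·
    █ · · ·
    · · · ·
    · · · ·
    · · · ·
    · · · ·
    · · · ·
    · · · ·
    · · · ·
    · · · ·
T1:
  2·area = 26  (B↔C swapped to make it positive)
  edge (4, 22)→(3, 13): d=(-1,-9) inclusive
  edge (3, 13)→(7, 23): d=(4,10) inclusive
  edge (7, 23)→(4, 22): d=(-3,-1) inclusive
    (1,6)@(3, 13): e=[0,0,26] → █  [on edge]
    (2,6)@(5, 13): e=[18,-20,28] → ·
    (1,7)@(3, 15): e=[-2,8,20] → ·
    (2,9)@(5, 19): e=[12,4,10] → █
    (3,9)@(7, 19): e=[30,-16,12] → ·
    (0,10)@(1, 21): e=[-26,52,0] → ·  [on edge]
    (2,10)@(5, 21): e=[10,12,4] → █
    (3,10)@(7, 21): e=[28,-8,6] → ·
    (2,11)@(5, 23): e=[8,20,-2] → ·
    (3,11)@(7, 23): e=[26,0,0] → █  [on edge]
  covered (4 px):
    · · · ·
    · · · ·
    · · · ·
    · · · ·
    · · · ·
    · · · ·
    · █ · ·
    · · · ·
    · · · ·
    · · █ ·
    · · █ ·
    · · · █

Z-buffer (winner per pixel, '.' = empty):
  . . . .
  0 . . .
  0 0 . .
  0 . . .
  . . . .
  . . . .
  . 1 . .
  . . . .
  . . . .
  . . 1 .
  . . 1 .
  . . . 1

Result: -1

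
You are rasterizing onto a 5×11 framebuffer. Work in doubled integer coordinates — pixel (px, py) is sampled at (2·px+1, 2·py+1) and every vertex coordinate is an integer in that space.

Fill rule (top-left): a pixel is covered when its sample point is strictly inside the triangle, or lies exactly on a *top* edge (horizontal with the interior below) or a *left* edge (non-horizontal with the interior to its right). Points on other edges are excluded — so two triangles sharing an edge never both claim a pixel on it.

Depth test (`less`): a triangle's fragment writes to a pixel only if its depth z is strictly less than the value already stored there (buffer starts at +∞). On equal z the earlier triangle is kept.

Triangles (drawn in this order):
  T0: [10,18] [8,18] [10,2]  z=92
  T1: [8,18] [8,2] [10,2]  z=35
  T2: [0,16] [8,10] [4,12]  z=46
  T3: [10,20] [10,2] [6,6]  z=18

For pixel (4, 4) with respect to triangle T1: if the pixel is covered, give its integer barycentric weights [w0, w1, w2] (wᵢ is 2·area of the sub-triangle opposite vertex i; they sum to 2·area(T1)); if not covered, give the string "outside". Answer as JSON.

T0:
  2·area = 32
  edge (10, 18)→(8, 18): d=(-2,0) right/bottom  bias=-1
  edge (8, 18)→(10, 2): d=(2,-16) top-left  bias=+0
  edge (10, 2)→(10, 18): d=(0,16) right/bottom  bias=-1
    (4,5)@(9, 11): e=[14,2,16] → #
    (4,6)@(9, 13): e=[10,6,16] → #
    (4,7)@(9, 15): e=[6,10,16] → #
    (4,8)@(9, 17): e=[2,14,16] → #
    (4,9)@(9, 19): e=[-2,18,16] → ·
  covered (4 px):
    · · · · ·
    · · · · ·
    · · · · ·
    · · · · ·
    · · · · ·
    · · · · #
    · · · · #
    · · · · #
    · · · · #
    · · · · ·
    · · · · ·
T1:
  2·area = 32
  edge (8, 18)→(8, 2): d=(0,-16) top-left  bias=+0
  edge (8, 2)→(10, 2): d=(2,0) top-left  bias=+0
  edge (10, 2)→(8, 18): d=(-2,16) right/bottom  bias=-1
    (4,1)@(9, 3): e=[16,2,14] → #
    (4,2)@(9, 5): e=[16,6,10] → #
    (4,3)@(9, 7): e=[16,10,6] → #
    (4,4)@(9, 9): e=[16,14,2] → #
    (4,5)@(9, 11): e=[16,18,-2] → ·
  covered (4 px):
    · · · · ·
    · · · · #
    · · · · #
    · · · · #
    · · · · #
    · · · · ·
    · · · · ·
    · · · · ·
    · · · · ·
    · · · · ·
    · · · · ·
T2:
  2·area = 8  (B↔C swapped to make it positive)
  edge (0, 16)→(4, 12): d=(4,-4) top-left  bias=+0
  edge (4, 12)→(8, 10): d=(4,-2) top-left  bias=+0
  edge (8, 10)→(0, 16): d=(-8,6) right/bottom  bias=-1
    (4,3)@(9, 7): e=[0,-10,18] → ·  [on edge]
    (3,4)@(7, 9): e=[0,-6,14] → ·  [on edge]
    (2,5)@(5, 11): e=[0,-2,10] → ·  [on edge]
    (1,6)@(3, 13): e=[0,2,6] → #  [on edge]
    (2,6)@(5, 13): e=[8,6,-6] → ·
    (0,7)@(1, 15): e=[0,6,2] → #  [on edge]
    (1,7)@(3, 15): e=[8,10,-10] → ·
    (0,8)@(1, 17): e=[8,14,-14] → ·
  covered (2 px):
    · · · · ·
    · · · · ·
    · · · · ·
    · · · · ·
    · · · · ·
    · · · · ·
    · # · · ·
    # · · · ·
    · · · · ·
    · · · · ·
    · · · · ·
T3:
  2·area = 72  (B↔C swapped to make it positive)
  edge (10, 20)→(6, 6): d=(-4,-14) top-left  bias=+0
  edge (6, 6)→(10, 2): d=(4,-4) top-left  bias=+0
  edge (10, 2)→(10, 20): d=(0,18) right/bottom  bias=-1
    (4,1)@(9, 3): e=[54,0,18] → #  [on edge]
    (3,2)@(7, 5): e=[18,0,54] → #  [on edge]
    (2,3)@(5, 7): e=[-18,0,90] → ·  [on edge]
    (3,3)@(7, 7): e=[10,8,54] → #
    (1,4)@(3, 9): e=[-54,0,126] → ·  [on edge]
    (3,4)@(7, 9): e=[2,16,54] → #
    (0,5)@(1, 11): e=[-90,0,162] → ·  [on edge]
    (3,5)@(7, 11): e=[-6,24,54] → ·
    (4,5)@(9, 11): e=[22,32,18] → #
    (4,6)@(9, 13): e=[14,40,18] → #
    (4,7)@(9, 15): e=[6,48,18] → #
    (4,8)@(9, 17): e=[-2,56,18] → ·
  covered (10 px):
    · · · · ·
    · · · · #
    · · · # #
    · · · # #
    · · · # #
    · · · · #
    · · · · #
    · · · · #
    · · · · ·
    · · · · ·
    · · · · ·

Result: [14,2,16]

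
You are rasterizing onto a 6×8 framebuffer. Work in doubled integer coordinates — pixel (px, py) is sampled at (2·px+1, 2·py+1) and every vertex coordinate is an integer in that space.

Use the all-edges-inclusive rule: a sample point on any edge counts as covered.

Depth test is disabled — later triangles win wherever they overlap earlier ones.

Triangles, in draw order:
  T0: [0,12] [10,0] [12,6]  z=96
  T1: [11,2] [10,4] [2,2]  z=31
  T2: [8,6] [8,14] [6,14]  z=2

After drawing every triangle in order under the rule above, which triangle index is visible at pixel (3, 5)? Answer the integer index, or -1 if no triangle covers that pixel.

T0:
  2·area = 84
  edge (0, 12)→(10, 0): d=(10,-12) inclusive
  edge (10, 0)→(12, 6): d=(2,6) inclusive
  edge (12, 6)→(0, 12): d=(-12,6) inclusive
    (4,1)@(9, 3): e=[18,12,54] → #
    (5,1)@(11, 3): e=[42,0,42] → #  [on edge]
    (3,2)@(7, 5): e=[14,28,42] → #
    (2,3)@(5, 7): e=[10,44,30] → #
    (5,3)@(11, 7): e=[82,8,-6] → ·
    (1,4)@(3, 9): e=[6,60,18] → #
    (3,4)@(7, 9): e=[54,36,-6] → ·
    (4,4)@(9, 9): e=[78,24,-18] → ·
    (0,5)@(1, 11): e=[2,76,6] → #
    (1,5)@(3, 11): e=[26,64,-6] → ·
    (2,5)@(5, 11): e=[50,52,-18] → ·
    (0,6)@(1, 13): e=[22,80,-18] → ·
  covered (11 px):
    · · · · · ·
    · · · · # #
    · · · # # #
    · · # # # ·
    · # # · · ·
    # · · · · ·
    · · · · · ·
    · · · · · ·
T1:
  2·area = 18
  edge (11, 2)→(10, 4): d=(-1,2) inclusive
  edge (10, 4)→(2, 2): d=(-8,-2) inclusive
  edge (2, 2)→(11, 2): d=(9,0) inclusive
    (3,1)@(7, 3): e=[7,2,9] → #
    (4,1)@(9, 3): e=[3,6,9] → #
    (5,1)@(11, 3): e=[-1,10,9] → ·
    (3,2)@(7, 5): e=[5,-14,27] → ·
    (4,2)@(9, 5): e=[1,-10,27] → ·
  covered (2 px):
    · · · · · ·
    · · · # # ·
    · · · · · ·
    · · · · · ·
    · · · · · ·
    · · · · · ·
    · · · · · ·
    · · · · · ·
T2:
  2·area = 16
  edge (8, 6)→(8, 14): d=(0,8) inclusive
  edge (8, 14)→(6, 14): d=(-2,0) inclusive
  edge (6, 14)→(8, 6): d=(2,-8) inclusive
    (3,5)@(7, 11): e=[8,6,2] → #
    (4,5)@(9, 11): e=[-8,6,18] → ·
    (3,6)@(7, 13): e=[8,2,6] → #
    (4,6)@(9, 13): e=[-8,2,22] → ·
    (3,7)@(7, 15): e=[8,-2,10] → ·
  covered (2 px):
    · · · · · ·
    · · · · · ·
    · · · · · ·
    · · · · · ·
    · · · · · ·
    · · · # · ·
    · · · # · ·
    · · · · · ·

Z-buffer (winner per pixel, '.' = empty):
  . . . . . .
  . . . 1 1 0
  . . . 0 0 0
  . . 0 0 0 .
  . 0 0 . . .
  0 . . 2 . .
  . . . 2 . .
  . . . . . .

Result: 2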